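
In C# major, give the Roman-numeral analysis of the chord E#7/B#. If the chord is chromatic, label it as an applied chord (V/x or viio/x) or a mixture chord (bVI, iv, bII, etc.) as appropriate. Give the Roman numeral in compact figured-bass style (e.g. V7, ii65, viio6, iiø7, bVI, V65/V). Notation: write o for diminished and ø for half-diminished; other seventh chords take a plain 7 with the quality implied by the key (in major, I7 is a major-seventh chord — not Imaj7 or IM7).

V43/vi

Stacked in thirds the chord is E#-G##-B#-D#: a dominant seventh chord on E#.
E# is not a diatonic chord root with this quality in C# major, but it lies a perfect fifth above A# (vi), so the chord functions as an applied dominant of vi.
With B# in the bass the chord is in second inversion, so the figured bass is 43.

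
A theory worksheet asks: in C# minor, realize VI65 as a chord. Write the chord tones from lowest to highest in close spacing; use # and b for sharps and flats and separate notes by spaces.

C# E G# A

The numeral's case and figure indicate a major seventh chord. In C# minor its root, scale degree 6, is A.
Stacking thirds from A gives A-C#-E-G#.
The figured bass 65 indicates first inversion, placing the third (C#) in the bass: C#-E-G#-A.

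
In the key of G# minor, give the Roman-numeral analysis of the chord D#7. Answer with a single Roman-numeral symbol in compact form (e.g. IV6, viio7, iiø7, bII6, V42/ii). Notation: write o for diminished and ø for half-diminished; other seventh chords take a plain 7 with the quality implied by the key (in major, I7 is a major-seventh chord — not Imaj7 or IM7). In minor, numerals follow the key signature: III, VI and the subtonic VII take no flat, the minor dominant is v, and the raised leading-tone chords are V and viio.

V7

Stacked in thirds the chord is D#-F##-A#-C#: a dominant seventh chord on D#.
D# is scale degree 5 in G# minor, and a dominant seventh chord on that degree is written V7.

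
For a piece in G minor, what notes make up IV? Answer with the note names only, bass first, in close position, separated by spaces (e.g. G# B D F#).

IV is the major subdominant, borrowed from the parallel major. In G minor that root is C.
So the chord is C-E-G.

C E G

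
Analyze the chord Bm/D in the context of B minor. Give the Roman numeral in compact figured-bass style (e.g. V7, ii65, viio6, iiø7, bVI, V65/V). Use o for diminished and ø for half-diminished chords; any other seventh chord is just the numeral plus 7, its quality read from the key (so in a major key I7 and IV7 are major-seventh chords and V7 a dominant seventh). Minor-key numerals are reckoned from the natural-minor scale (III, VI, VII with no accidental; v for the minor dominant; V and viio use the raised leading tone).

i6

Stacked in thirds the chord is B-D-F#: a minor triad on B.
B is scale degree 1 in B minor, and a minor triad on that degree is written i.
With D in the bass the chord is in first inversion, so the figured bass is 6.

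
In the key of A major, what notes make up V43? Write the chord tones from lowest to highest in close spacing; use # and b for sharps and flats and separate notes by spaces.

In A major, the fifth degree is E, and the diatonic chord built there is a dominant seventh chord.
That chord is spelled E-G#-B-D.
The figured bass 43 indicates second inversion, placing the fifth (B) in the bass: B-D-E-G#.

B D E G#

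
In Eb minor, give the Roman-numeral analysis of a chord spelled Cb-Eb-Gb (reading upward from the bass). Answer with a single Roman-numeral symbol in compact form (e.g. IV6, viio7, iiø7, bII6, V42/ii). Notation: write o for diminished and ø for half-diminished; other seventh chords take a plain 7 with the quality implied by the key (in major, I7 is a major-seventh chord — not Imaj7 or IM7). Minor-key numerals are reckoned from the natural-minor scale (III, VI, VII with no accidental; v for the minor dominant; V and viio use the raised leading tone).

The pitches Cb-Eb-Gb form a major triad rooted on Cb.
Cb is scale degree 6 in Eb minor, and a major triad on that degree is written VI.

VI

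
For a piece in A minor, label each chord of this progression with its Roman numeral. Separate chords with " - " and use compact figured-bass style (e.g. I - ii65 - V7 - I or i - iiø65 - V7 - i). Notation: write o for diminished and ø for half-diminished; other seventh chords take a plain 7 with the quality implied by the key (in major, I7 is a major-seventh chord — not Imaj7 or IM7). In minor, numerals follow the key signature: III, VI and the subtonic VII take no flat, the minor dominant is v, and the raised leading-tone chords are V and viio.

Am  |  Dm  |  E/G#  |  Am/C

i - iv - V6 - i6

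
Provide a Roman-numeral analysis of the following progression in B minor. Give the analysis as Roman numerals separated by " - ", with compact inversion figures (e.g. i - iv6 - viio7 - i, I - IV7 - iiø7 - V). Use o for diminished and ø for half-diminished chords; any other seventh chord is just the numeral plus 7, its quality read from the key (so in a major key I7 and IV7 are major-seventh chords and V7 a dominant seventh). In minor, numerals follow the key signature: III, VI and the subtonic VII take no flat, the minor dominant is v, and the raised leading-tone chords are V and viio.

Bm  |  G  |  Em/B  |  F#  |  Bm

i - VI - iv64 - V - i

Bm: root B is the tonic; minor triad there is i.
G: major triad on G = scale degree 6 → VI.
Em/B has root E, degree 4 in B minor, so iv64.
F# has root F#, degree 5 in B minor, so V.
Bm: root B is the tonic; minor triad there is i.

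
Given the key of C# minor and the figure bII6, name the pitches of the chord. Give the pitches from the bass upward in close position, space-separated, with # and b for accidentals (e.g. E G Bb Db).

F# A D

Scale degree 2 in C# minor is D#; lowering it a half step gives D. bII6 is the Neapolitan sixth — a major triad on the lowered second degree, here in its customary first inversion.
So the chord is D-F#-A.
The figured bass 6 indicates first inversion, placing the third (F#) in the bass: F#-A-D.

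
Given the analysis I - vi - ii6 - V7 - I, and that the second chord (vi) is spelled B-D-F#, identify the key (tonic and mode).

D major

The anchor chord is a minor triad on B, labeled vi.
Counting down 5 scale steps from B places the tonic on D; a minor triad on degree 6 is diatonic only in major.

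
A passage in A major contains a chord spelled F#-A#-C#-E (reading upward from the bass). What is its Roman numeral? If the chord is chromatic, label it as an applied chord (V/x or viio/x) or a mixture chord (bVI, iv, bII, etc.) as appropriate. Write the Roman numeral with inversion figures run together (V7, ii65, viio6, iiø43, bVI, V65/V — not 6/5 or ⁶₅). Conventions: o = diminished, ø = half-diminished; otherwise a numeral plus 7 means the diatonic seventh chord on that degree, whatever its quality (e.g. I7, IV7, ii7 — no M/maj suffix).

Stacked in thirds the chord is F#-A#-C#-E: a dominant seventh chord on F#.
F# is not a diatonic chord root with this quality in A major, but it lies a perfect fifth above B (ii), so the chord functions as an applied dominant of ii.

V7/ii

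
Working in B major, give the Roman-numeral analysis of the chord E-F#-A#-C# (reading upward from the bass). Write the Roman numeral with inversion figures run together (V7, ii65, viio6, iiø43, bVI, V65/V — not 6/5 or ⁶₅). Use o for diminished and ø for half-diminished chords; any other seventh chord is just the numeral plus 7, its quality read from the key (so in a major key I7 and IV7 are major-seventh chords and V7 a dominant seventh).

The pitches F#-A#-C#-E form a dominant seventh chord rooted on F#.
F# is scale degree 5 in B major, and a dominant seventh chord on that degree is written V7.
With E in the bass the chord is in third inversion, so the figured bass is 42.

V42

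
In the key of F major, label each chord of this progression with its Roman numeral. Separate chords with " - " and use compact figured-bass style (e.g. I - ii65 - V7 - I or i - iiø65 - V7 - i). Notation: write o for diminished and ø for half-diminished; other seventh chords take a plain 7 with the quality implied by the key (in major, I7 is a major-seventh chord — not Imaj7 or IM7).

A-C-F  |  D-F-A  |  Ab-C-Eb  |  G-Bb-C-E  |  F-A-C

A-C-F: major triad on F = scale degree 1 → I6.
D-F-A has root D, degree 6 in F major, so vi.
Ab-C-Eb is non-diatonic — bIII, a mixture chord from F minor.
G-Bb-C-E: root C is the dominant; dominant seventh chord there is V43.
F-A-C has root F, degree 1 in F major, so I.

I6 - vi - bIII - V43 - I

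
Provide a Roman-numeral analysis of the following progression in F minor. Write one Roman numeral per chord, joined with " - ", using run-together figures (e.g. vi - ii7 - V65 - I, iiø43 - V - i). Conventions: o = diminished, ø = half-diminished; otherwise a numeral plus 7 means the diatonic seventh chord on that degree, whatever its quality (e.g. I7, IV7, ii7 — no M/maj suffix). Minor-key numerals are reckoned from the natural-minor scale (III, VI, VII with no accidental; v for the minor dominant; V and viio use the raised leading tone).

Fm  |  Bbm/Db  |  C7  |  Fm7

i - iv6 - V7 - i7

Fm: root F is the tonic; minor triad there is i.
Bbm/Db: root Bb is the subdominant; minor triad there is iv6.
C7: root C is the dominant; dominant seventh chord there is V7.
Fm7: root F is the tonic; minor seventh chord there is i7.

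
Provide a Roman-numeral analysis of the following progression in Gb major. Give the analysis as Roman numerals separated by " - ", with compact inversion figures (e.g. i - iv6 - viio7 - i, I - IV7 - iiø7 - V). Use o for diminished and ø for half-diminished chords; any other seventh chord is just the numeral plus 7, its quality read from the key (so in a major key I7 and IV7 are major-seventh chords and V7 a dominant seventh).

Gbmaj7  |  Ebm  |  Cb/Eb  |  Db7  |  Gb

Gbmaj7 has root Gb, degree 1 in Gb major, so I7.
Ebm has root Eb, degree 6 in Gb major, so vi.
Cb/Eb: root Cb is the subdominant; major triad there is IV6.
Db7: root Db is the dominant; dominant seventh chord there is V7.
Gb: major triad on Gb = scale degree 1 → I.

I7 - vi - IV6 - V7 - I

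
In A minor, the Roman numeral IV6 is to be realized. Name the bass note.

F#

IV in A minor has root D; the chord is D-F#-A.
The figure 6 means first inversion — the third is in the bass.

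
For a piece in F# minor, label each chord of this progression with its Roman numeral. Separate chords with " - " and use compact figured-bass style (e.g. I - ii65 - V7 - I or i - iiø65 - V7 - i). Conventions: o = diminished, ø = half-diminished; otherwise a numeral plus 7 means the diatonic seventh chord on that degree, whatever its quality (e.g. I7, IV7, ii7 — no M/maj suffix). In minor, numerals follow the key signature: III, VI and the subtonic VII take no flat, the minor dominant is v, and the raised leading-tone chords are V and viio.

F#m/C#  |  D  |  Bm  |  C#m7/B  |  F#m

i64 - VI - iv - v42 - i

F#m/C# has root F#, degree 1 in F# minor, so i64.
D has root D, degree 6 in F# minor, so VI.
Bm has root B, degree 4 in F# minor, so iv.
C#m7/B: root C# is the dominant; minor seventh chord there is v42.
F#m: root F# is the tonic; minor triad there is i.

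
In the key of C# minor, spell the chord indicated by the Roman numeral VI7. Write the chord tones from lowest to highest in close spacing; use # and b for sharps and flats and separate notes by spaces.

A C# E G#

In C# minor, the sixth degree is A, and the diatonic chord built there is a major seventh chord.
That chord is spelled A-C#-E-G#.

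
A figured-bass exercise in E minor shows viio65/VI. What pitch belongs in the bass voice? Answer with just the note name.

D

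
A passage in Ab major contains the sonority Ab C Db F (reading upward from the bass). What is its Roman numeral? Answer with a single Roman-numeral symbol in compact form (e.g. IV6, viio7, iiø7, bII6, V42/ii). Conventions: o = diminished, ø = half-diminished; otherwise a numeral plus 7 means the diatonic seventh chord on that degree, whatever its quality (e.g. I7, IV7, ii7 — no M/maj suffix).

IV43

Stacked in thirds the chord is Db-F-Ab-C: a major seventh chord on Db.
Db is scale degree 4 in Ab major, and a major seventh chord on that degree is written IV7.
With Ab in the bass the chord is in second inversion, so the figured bass is 43.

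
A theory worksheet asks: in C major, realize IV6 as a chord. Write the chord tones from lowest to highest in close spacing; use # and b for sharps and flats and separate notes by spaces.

A C F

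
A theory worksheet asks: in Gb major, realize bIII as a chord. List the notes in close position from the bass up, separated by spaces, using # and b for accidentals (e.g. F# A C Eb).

Bbb Db Fb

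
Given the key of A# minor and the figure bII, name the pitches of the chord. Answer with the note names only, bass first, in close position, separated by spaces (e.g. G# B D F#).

bII is the Neapolitan chord — a major triad on the lowered second degree. In A# minor that root is B.
So the chord is B-D#-F#.

B D# F#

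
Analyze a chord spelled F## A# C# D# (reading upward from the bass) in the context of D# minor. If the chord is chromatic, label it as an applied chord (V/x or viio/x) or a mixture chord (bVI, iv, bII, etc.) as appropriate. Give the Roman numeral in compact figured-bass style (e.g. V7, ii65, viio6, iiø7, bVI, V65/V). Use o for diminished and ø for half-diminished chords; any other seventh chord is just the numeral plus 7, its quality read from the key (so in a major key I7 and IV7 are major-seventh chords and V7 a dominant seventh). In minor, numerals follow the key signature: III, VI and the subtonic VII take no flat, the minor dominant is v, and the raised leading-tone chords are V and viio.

V65/iv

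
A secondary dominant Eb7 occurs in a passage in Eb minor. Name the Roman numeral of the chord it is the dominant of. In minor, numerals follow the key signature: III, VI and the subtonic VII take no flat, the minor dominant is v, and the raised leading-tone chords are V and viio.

iv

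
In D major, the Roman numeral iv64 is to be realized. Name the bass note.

iv in D major has root G; the chord is G-Bb-D.
The figure 64 means second inversion — the fifth is in the bass.

D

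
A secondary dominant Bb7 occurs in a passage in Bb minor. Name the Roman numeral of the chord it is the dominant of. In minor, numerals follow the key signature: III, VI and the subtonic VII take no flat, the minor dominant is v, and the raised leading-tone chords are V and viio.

iv

The chord is a dominant seventh chord on Bb.
A dominant resolves down a perfect fifth: Bb → Eb. In Bb minor, Eb is scale degree 4, i.e. iv.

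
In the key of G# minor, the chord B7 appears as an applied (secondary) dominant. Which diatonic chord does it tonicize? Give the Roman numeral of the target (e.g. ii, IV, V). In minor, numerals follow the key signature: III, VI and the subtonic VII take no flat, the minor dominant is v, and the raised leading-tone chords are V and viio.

VI

The chord is a dominant seventh chord on B.
A dominant resolves down a perfect fifth: B → E. In G# minor, E is scale degree 6, i.e. VI.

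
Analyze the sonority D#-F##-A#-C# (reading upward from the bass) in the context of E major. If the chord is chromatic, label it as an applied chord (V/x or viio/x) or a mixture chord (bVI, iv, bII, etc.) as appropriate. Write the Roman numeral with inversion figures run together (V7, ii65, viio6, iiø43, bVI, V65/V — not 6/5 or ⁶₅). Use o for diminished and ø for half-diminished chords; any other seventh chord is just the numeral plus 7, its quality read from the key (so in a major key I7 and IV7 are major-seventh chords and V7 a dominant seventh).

V7/iii

The pitches D#-F##-A#-C# form a dominant seventh chord rooted on D#.
D# is not a diatonic chord root with this quality in E major, but it lies a perfect fifth above G# (iii), so the chord functions as an applied dominant of iii.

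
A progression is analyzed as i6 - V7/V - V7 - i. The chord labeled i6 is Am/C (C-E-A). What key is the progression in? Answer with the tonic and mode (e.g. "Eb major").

A minor

The chord Am/C is a minor triad rooted on A; its label is i6.
If A is scale degree 1 and the mode makes that degree carry a minor triad, the tonic is A and the mode is minor.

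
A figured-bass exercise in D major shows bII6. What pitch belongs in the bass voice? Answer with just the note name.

G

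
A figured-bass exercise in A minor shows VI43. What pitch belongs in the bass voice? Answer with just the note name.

C

VI in A minor has root F; the chord is F-A-C-E.
The figure 43 means second inversion — the fifth is in the bass.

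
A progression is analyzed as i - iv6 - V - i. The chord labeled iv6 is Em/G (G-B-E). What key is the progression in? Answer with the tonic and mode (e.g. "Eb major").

iv6 is given as G-B-E — a minor triad with root E.
iv6 on E implies E is the subdominant; that puts the tonic at B, and the lowercase numeral fits minor mode.

B minor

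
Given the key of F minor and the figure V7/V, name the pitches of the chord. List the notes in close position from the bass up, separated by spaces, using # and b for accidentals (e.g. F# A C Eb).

The slash means an applied dominant: we want the dominant of V. In F minor, V is C major, and its dominant is built on G.
Building a dominant seventh chord on G gives G-B-D-F.

G B D F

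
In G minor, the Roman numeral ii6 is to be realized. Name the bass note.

ii in G minor has root A; the chord is A-C-E.
The figure 6 means first inversion — the third is in the bass.

C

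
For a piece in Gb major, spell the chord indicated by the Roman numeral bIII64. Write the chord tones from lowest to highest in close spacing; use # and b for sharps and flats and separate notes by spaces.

Scale degree 3 in Gb major is Bb; lowering it a half step gives Bbb. bIII64 is a major triad on the lowered third degree, borrowed from the parallel minor.
So the chord is Bbb-Db-Fb.
The figured bass 64 indicates second inversion, placing the fifth (Fb) in the bass: Fb-Bbb-Db.

Fb Bbb Db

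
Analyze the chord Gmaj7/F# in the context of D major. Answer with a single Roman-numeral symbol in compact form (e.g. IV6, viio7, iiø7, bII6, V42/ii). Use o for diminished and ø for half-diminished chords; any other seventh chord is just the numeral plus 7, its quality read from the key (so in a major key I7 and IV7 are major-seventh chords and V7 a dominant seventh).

IV42

Stacked in thirds the chord is G-B-D-F#: a major seventh chord on G.
G is scale degree 4 in D major, and a major seventh chord on that degree is written IV7.
With F# in the bass the chord is in third inversion, so the figured bass is 42.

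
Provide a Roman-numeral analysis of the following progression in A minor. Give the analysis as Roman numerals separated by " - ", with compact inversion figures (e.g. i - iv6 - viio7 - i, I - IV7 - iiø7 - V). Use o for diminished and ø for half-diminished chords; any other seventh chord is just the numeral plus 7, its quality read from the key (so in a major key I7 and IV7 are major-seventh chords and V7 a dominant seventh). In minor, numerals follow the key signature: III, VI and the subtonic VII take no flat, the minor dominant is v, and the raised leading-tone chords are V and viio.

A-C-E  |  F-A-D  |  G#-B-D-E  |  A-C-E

A-C-E has root A, degree 1 in A minor, so i.
F-A-D: root D is the subdominant; minor triad there is iv6.
G#-B-D-E: root E is the dominant; dominant seventh chord there is V65.
A-C-E: minor triad on A = scale degree 1 → i.

i - iv6 - V65 - i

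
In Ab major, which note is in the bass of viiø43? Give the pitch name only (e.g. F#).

Db

viiø in Ab major has root G; the chord is G-Bb-Db-F.
The figure 43 means second inversion — the fifth is in the bass.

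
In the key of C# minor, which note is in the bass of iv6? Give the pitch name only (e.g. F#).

A

iv in C# minor has root F#; the chord is F#-A-C#.
The figure 6 means first inversion — the third is in the bass.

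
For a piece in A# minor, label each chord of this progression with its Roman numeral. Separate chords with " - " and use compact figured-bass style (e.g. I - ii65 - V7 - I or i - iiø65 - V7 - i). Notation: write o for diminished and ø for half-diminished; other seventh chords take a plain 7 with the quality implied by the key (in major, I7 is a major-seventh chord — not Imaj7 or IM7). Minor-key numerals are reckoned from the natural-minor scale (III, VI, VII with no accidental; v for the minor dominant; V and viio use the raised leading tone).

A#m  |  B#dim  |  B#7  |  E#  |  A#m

A#m has root A#, degree 1 in A# minor, so i.
B#dim: root B# is the supertonic; diminished triad there is iio.
B#7: chromatic; B# is V of V, so V7/V.
E#: root E# is the dominant; major triad there is V.
A#m: minor triad on A# = scale degree 1 → i.

i - iio - V7/V - V - i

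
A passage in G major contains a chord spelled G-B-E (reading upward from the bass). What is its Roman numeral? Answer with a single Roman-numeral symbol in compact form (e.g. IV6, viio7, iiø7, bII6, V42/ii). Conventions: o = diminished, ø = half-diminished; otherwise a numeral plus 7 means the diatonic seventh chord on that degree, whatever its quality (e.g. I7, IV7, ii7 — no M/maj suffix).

Stacked in thirds the chord is E-G-B: a minor triad on E.
In G major, E is the submediant; the diatonic minor triad there is vi.
With G in the bass the chord is in first inversion, so the figured bass is 6.

vi6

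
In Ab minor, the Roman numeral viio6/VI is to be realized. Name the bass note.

The applied chord viio6/VI is rooted on Eb: Eb-Gb-Bbb.
The figure 6 means first inversion — the third is in the bass.

Gb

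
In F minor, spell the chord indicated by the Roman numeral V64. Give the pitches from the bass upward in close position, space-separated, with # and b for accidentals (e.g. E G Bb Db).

In F minor, the fifth degree is C. The dominant is major (leading tone raised), so V is a major triad.
Stacking thirds from C gives C-E-G.
The figured bass 64 indicates second inversion, placing the fifth (G) in the bass: G-C-E.

G C E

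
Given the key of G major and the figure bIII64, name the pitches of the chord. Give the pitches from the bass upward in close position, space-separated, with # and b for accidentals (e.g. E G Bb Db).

bIII64 is a major triad on the lowered third degree, borrowed from the parallel minor. In G major that root is Bb.
So the chord is Bb-D-F.
With the 64 figure the chord is in second inversion; from the bass F upward in close position it reads F-Bb-D.

F Bb D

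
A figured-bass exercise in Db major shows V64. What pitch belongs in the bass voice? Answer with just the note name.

V in Db major has root Ab; the chord is Ab-C-Eb.
The figure 64 means second inversion — the fifth is in the bass.

Eb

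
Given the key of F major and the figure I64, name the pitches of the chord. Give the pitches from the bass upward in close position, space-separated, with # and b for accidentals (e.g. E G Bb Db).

C F A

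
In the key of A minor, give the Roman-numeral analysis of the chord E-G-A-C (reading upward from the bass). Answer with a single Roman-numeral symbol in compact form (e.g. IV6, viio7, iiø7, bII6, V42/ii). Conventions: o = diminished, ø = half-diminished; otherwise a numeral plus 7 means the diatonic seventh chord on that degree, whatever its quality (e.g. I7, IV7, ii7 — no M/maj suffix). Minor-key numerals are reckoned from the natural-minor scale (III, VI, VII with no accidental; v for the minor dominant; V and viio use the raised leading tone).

The pitches A-C-E-G form a minor seventh chord rooted on A.
In A minor, A is the tonic; the diatonic minor seventh chord there is i7.
With E in the bass the chord is in second inversion, so the figured bass is 43.

i43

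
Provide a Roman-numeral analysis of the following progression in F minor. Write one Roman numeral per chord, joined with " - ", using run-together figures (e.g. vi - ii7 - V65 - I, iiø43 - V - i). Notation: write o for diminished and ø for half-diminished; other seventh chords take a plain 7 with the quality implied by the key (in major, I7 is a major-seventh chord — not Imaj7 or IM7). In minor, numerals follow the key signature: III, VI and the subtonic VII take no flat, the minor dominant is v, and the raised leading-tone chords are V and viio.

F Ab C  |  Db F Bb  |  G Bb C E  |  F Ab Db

F-Ab-C has root F, degree 1 in F minor, so i.
Db-F-Bb: minor triad on Bb = scale degree 4 → iv6.
G-Bb-C-E: root C is the dominant; dominant seventh chord there is V43.
F-Ab-Db has root Db, degree 6 in F minor, so VI6.

i - iv6 - V43 - VI6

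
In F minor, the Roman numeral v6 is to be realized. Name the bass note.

Eb

v in F minor has root C; the chord is C-Eb-G.
The figure 6 means first inversion — the third is in the bass.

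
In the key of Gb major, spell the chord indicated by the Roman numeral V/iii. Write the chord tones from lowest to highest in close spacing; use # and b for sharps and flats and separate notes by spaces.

V/iii is a secondary dominant — the dominant triad of iii. iii in Gb major is Bb, so the applied chord's root is F, a perfect fifth above.
Building a major triad on F gives F-A-C.

F A C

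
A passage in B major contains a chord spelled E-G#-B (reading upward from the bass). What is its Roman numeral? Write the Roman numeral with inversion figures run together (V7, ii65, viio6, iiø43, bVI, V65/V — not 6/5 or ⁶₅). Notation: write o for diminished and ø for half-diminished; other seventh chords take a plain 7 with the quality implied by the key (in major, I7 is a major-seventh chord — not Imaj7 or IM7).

IV

The pitches E-G#-B form a major triad rooted on E.
E is scale degree 4 in B major, and a major triad on that degree is written IV.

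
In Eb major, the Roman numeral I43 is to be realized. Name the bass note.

Bb

I in Eb major has root Eb; the chord is Eb-G-Bb-D.
The figure 43 means second inversion — the fifth is in the bass.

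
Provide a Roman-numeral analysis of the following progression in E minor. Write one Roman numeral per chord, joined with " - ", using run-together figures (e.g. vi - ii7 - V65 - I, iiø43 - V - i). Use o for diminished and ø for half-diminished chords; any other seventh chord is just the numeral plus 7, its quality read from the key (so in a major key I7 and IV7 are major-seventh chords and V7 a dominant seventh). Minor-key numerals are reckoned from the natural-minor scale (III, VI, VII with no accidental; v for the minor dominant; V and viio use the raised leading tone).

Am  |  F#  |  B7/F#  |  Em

iv - V/V - V43 - i

Am: minor triad on A = scale degree 4 → iv.
F#: a major triad on F#, the applied dominant of V → V/V.
B7/F# has root B, degree 5 in E minor, so V43.
Em has root E, degree 1 in E minor, so i.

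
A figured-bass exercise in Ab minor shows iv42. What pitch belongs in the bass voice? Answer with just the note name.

Cb

iv in Ab minor has root Db; the chord is Db-Fb-Ab-Cb.
The figure 42 means third inversion — the seventh is in the bass.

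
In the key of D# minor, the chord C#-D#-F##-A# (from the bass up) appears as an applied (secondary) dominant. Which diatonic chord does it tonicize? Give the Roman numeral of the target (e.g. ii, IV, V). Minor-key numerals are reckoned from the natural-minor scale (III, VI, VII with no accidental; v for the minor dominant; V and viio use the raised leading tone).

iv

The chord is a dominant seventh chord on D#.
A dominant resolves down a perfect fifth: D# → G#. In D# minor, G# is scale degree 4, i.e. iv.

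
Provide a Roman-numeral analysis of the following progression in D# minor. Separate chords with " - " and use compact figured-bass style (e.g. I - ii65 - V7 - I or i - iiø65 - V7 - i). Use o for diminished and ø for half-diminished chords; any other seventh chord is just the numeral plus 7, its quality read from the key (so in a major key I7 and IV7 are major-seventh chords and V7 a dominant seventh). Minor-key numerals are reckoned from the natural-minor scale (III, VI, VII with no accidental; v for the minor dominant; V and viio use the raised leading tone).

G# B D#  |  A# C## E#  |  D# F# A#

G#-B-D#: minor triad on G# = scale degree 4 → iv.
A#-C##-E#: major triad on A# = scale degree 5 → V.
D#-F#-A# has root D#, degree 1 in D# minor, so i.

iv - V - i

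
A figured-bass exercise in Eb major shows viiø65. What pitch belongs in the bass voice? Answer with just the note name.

viiø in Eb major has root D; the chord is D-F-Ab-C.
The figure 65 means first inversion — the third is in the bass.

F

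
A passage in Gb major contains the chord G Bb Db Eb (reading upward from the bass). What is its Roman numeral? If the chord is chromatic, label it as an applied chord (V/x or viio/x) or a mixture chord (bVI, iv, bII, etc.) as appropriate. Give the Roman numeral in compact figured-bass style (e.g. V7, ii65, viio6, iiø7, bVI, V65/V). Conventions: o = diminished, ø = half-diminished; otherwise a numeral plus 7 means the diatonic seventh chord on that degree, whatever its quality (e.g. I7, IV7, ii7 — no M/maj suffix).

Stacked in thirds the chord is Eb-G-Bb-Db: a dominant seventh chord on Eb.
Eb is not a diatonic chord root with this quality in Gb major, but it lies a perfect fifth above Ab (ii), so the chord functions as an applied dominant of ii.
With G in the bass the chord is in first inversion, so the figured bass is 65.

V65/ii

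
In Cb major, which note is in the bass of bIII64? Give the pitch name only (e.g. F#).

Bbb

bIII in Cb major has root Ebb; the chord is Ebb-Gb-Bbb.
The figure 64 means second inversion — the fifth is in the bass.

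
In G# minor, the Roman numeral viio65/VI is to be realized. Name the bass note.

The applied chord viio65/VI is rooted on D#: D#-F#-A-C.
The figure 65 means first inversion — the third is in the bass.

F#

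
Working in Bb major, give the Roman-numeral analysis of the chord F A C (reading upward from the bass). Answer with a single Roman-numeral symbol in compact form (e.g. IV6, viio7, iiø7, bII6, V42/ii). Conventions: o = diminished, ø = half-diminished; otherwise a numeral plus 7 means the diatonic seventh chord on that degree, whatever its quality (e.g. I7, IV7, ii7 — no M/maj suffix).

V

Stacked in thirds the chord is F-A-C: a major triad on F.
F is scale degree 5 in Bb major, and a major triad on that degree is written V.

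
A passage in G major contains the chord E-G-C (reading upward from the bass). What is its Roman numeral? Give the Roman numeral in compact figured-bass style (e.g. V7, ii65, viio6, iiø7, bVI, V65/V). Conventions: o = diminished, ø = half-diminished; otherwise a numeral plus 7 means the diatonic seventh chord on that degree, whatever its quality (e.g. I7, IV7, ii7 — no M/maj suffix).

IV6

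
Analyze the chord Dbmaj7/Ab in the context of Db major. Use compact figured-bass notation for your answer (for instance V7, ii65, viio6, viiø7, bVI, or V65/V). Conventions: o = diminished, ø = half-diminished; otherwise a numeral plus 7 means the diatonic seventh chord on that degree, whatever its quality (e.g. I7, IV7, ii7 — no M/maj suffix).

I43

Stacked in thirds the chord is Db-F-Ab-C: a major seventh chord on Db.
In Db major, Db is the tonic; the diatonic major seventh chord there is I7.
With Ab in the bass the chord is in second inversion, so the figured bass is 43.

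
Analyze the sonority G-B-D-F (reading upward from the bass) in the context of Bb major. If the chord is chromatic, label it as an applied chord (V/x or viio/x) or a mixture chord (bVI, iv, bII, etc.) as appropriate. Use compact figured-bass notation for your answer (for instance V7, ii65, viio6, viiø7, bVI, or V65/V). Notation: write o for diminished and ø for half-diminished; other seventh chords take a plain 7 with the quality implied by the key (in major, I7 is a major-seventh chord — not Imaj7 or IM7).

V7/ii

The pitches G-B-D-F form a dominant seventh chord rooted on G.
G is not a diatonic chord root with this quality in Bb major, but it lies a perfect fifth above C (ii), so the chord functions as an applied dominant of ii.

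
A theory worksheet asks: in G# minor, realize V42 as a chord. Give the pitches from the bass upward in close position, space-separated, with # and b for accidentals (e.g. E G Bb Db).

In G# minor, the dominant is D#. The dominant is major (leading tone raised), so V is a dominant seventh chord.
Stacking thirds from D# gives D#-F##-A#-C#.
The figured bass 42 indicates third inversion, placing the seventh (C#) in the bass: C#-D#-F##-A#.

C# D# F## A#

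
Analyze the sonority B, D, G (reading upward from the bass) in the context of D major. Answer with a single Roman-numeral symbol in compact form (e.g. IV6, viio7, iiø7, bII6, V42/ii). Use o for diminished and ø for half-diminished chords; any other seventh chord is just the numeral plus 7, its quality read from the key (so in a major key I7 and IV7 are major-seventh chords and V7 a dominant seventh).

Stacked in thirds the chord is G-B-D: a major triad on G.
In D major, G is the subdominant; the diatonic major triad there is IV.
With B in the bass the chord is in first inversion, so the figured bass is 6.

IV6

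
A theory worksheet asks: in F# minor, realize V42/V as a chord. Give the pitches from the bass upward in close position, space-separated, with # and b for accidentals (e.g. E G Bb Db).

V42/V is a secondary dominant — the dominant seventh of V. V in F# minor is C#, so the applied chord's root is G#, a perfect fifth above.
Building a dominant seventh chord on G# gives G#-B#-D#-F#.
With the 42 figure the chord is in third inversion; from the bass F# upward in close position it reads F#-G#-B#-D#.

F# G# B# D#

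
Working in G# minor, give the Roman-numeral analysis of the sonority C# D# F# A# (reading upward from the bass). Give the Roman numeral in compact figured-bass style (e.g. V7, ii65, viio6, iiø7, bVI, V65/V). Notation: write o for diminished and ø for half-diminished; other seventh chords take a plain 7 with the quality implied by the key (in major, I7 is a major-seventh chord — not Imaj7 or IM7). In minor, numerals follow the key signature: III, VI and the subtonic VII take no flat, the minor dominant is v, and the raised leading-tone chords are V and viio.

v42

The pitches D#-F#-A#-C# form a minor seventh chord rooted on D#.
In G# minor, D# is the dominant; the diatonic minor seventh chord there is v7.
With C# in the bass the chord is in third inversion, so the figured bass is 42.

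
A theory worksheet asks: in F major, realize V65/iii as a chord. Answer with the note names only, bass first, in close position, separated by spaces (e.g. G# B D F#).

G# B D E

The slash means an applied dominant: we want the dominant of iii. In F major, iii is A minor, and its dominant is built on E.
Building a dominant seventh chord on E gives E-G#-B-D.
The figured bass 65 indicates first inversion, placing the third (G#) in the bass: G#-B-D-E.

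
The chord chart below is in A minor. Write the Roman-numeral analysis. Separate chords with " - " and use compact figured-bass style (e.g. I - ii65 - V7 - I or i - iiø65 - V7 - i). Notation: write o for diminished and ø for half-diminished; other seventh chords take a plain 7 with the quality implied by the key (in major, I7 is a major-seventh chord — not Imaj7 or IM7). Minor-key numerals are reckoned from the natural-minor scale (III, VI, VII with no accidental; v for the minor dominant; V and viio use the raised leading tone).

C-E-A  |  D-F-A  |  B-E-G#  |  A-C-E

i6 - iv - V64 - i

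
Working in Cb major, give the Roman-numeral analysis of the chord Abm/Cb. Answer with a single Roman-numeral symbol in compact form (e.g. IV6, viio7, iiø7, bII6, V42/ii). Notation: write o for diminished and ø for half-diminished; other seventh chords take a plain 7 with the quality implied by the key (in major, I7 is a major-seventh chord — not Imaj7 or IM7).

Stacked in thirds the chord is Ab-Cb-Eb: a minor triad on Ab.
In Cb major, Ab is the submediant; the diatonic minor triad there is vi.
With Cb in the bass the chord is in first inversion, so the figured bass is 6.

vi6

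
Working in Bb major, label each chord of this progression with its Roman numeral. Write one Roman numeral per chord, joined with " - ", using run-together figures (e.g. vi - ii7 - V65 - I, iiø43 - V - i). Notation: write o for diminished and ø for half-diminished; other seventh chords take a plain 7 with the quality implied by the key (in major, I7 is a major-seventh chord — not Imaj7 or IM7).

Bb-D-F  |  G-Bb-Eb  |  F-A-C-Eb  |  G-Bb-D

I - IV6 - V7 - vi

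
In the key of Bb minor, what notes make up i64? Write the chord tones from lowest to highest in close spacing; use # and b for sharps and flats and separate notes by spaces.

In Bb minor, the tonic is Bb, and the diatonic chord built there is a minor triad.
That chord is spelled Bb-Db-F.
With the 64 figure the chord is in second inversion; from the bass F upward in close position it reads F-Bb-Db.

F Bb Db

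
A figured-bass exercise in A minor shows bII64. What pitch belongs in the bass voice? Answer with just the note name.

bII in A minor has root Bb; the chord is Bb-D-F.
The figure 64 means second inversion — the fifth is in the bass.

F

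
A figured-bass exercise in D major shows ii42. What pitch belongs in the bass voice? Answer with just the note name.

D

ii in D major has root E; the chord is E-G-B-D.
The figure 42 means third inversion — the seventh is in the bass.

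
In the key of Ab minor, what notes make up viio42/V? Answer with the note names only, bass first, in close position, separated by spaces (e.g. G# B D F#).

The slash marks an applied leading-tone chord: viio of V. In Ab minor, V is Eb, so the leading tone to it is D, a half step below.
Building a fully diminished seventh chord on D gives D-F-Ab-Cb.
The figured bass 42 indicates third inversion, placing the seventh (Cb) in the bass: Cb-D-F-Ab.

Cb D F Ab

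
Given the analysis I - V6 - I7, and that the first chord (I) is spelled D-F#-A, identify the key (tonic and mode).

The anchor chord is a major triad on D, labeled I.
If D is scale degree 1 and the mode makes that degree carry a major triad, the tonic is D and the mode is major.

D major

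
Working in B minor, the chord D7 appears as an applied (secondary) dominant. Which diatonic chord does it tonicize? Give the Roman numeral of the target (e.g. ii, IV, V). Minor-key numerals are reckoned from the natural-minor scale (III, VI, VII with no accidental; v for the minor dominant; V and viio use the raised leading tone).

VI

The chord is a dominant seventh chord on D.
A dominant resolves down a perfect fifth: D → G. In B minor, G is scale degree 6, i.e. VI.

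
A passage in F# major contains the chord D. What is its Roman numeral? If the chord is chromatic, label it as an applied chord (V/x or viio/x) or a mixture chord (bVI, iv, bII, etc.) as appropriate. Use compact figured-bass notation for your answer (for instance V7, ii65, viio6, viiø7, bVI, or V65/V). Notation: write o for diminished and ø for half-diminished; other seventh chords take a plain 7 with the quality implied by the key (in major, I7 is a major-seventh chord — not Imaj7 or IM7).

bVI

Stacked in thirds the chord is D-F#-A: a major triad on D.
D is the lowered sixth degree of F# major (diatonic 6 would be D#). This is a major triad on the lowered sixth degree, borrowed from the parallel minor.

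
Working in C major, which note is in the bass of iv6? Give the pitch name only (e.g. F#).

Ab

iv in C major has root F; the chord is F-Ab-C.
The figure 6 means first inversion — the third is in the bass.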